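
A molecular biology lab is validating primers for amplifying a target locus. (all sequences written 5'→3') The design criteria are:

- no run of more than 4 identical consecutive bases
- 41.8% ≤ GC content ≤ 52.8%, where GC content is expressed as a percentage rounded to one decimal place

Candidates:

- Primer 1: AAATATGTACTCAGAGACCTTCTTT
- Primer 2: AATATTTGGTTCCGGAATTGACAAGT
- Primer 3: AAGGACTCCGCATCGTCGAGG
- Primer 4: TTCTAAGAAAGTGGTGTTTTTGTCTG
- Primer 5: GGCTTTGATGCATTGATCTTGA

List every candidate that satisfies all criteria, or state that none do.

None of the candidates satisfy all criteria.

Primer 1 (25 nt, A=8 T=9 G=3 C=5): longest run = 3 ✓; GC 8/25 = 32.0%, outside 41.8–52.8% ✗ — fails.
Primer 2 (26 nt, A=8 T=9 G=6 C=3): longest run = 3 ✓; GC 9/26 = 34.6%, outside 41.8–52.8% ✗ — fails.
Primer 3 (21 nt, A=5 T=3 G=7 C=6): longest run = 2 ✓; GC 13/21 = 61.9%, outside 41.8–52.8% ✗ — fails.
Primer 4 (26 nt, A=5 T=12 G=7 C=2): longest run = 5, exceeds 4 ✗; GC 9/26 = 34.6%, outside 41.8–52.8% ✗ — fails.
Primer 5 (22 nt, A=4 T=9 G=6 C=3): longest run = 3 ✓; GC 9/22 = 40.9%, outside 41.8–52.8% ✗ — fails.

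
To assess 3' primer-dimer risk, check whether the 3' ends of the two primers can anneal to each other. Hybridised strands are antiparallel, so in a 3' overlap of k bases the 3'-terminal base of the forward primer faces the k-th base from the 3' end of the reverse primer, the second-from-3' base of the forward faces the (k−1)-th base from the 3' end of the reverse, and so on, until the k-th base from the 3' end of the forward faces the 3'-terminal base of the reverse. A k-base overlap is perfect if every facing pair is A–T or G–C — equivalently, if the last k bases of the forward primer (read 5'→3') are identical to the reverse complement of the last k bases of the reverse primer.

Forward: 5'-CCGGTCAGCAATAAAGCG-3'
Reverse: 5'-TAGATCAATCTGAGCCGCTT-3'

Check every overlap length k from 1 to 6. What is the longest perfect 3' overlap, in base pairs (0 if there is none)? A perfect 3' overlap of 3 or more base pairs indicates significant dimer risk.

Last 6 bases (5'→3') — forward …AAAGCG, reverse …CCGCTT.
Reverse complement of the reverse primer's last 6 bases: AAGCGG; its first k bases are the reverse complement of the reverse primer's last k bases, so a perfect k-base overlap needs the forward primer's last k bases to equal them.
Comparing (forward last k vs required): k=1: G vs A ✗; k=2: CG vs AA ✗; k=3: GCG vs AAG ✗; k=4: AGCG vs AAGC ✗; k=5: AAGCG vs AAGCG ✓; k=6: AAAGCG vs AAGCGG ✗.
Only k = 5 is perfect, so the longest perfect 3' overlap is 5.

Longest perfect overlap: 5 complementary base pairs; significant dimer risk (threshold 3).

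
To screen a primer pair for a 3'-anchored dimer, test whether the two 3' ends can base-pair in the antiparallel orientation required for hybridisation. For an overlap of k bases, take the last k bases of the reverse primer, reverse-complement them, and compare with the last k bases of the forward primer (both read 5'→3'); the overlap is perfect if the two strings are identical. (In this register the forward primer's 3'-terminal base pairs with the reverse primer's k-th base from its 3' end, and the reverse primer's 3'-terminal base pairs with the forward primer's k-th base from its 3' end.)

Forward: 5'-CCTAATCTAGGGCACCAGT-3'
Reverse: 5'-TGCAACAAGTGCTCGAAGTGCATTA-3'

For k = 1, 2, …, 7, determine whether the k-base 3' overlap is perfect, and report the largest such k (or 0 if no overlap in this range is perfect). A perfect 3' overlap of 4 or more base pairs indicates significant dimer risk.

Last 7 bases (5'→3') — forward …CACCAGT, reverse …TGCATTA.
Reverse complement of the reverse primer's last 7 bases: TAATGCA; its first k bases are the reverse complement of the reverse primer's last k bases, so a perfect k-base overlap needs the forward primer's last k bases to equal them.
Comparing (forward last k vs required): k=1: T vs T ✓; k=2: GT vs TA ✗; k=3: AGT vs TAA ✗; k=4: CAGT vs TAAT ✗; k=5: CCAGT vs TAATG ✗; k=6: ACCAGT vs TAATGC ✗; k=7: CACCAGT vs TAATGCA ✗.
Only k = 1 is perfect, so the longest perfect 3' overlap is 1.

Longest perfect overlap: 1 complementary base pair; below the dimer-risk threshold (threshold 4).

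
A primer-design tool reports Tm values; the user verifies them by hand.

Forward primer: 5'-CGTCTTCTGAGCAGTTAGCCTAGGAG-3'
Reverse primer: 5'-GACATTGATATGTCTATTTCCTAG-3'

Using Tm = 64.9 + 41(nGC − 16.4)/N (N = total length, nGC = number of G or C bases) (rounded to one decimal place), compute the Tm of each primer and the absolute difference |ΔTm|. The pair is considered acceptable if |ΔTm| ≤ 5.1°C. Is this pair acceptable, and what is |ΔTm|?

|ΔTm| = 10.5°C; the pair is not acceptable.

Forward: G+C = 14, N = 26 → Tm = 64.9 + 41·(14 − 16.4)/26 = 61.1°C.
Reverse: G+C = 8, N = 24 → Tm = 64.9 + 41·(8 − 16.4)/24 = 50.6°C.
|ΔTm| = |61.1 − 50.6| = 10.5°C, > 5.1°C.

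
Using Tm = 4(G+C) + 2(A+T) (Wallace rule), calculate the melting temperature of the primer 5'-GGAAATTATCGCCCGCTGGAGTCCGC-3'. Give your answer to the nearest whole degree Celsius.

Base counts: A=5, T=5, G=8, C=8 (length 26).
Tm = 2·(5+5) + 4·(8+8) = 2·10 + 4·16 = 20 + 64 = 84°C.

84°C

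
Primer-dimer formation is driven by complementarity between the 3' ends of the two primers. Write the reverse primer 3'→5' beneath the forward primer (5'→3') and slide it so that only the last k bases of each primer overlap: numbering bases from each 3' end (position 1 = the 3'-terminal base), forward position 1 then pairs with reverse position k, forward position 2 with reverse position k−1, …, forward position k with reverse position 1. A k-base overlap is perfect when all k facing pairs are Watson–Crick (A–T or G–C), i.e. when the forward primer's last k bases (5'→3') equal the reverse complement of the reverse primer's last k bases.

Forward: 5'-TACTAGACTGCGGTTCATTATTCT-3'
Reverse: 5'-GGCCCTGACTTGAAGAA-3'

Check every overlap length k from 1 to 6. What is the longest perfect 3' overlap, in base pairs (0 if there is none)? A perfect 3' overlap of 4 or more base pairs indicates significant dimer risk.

Longest perfect overlap: 4 complementary base pairs; significant dimer risk (threshold 4).

Last 6 bases (5'→3') — forward …TATTCT, reverse …GAAGAA.
Reverse complement of the reverse primer's last 6 bases: TTCTTC; its first k bases are the reverse complement of the reverse primer's last k bases, so a perfect k-base overlap needs the forward primer's last k bases to equal them.
Comparing (forward last k vs required): k=1: T vs T ✓; k=2: CT vs TT ✗; k=3: TCT vs TTC ✗; k=4: TTCT vs TTCT ✓; k=5: ATTCT vs TTCTT ✗; k=6: TATTCT vs TTCTTC ✗.
Perfect overlaps at k = 1, 4; the largest is 4.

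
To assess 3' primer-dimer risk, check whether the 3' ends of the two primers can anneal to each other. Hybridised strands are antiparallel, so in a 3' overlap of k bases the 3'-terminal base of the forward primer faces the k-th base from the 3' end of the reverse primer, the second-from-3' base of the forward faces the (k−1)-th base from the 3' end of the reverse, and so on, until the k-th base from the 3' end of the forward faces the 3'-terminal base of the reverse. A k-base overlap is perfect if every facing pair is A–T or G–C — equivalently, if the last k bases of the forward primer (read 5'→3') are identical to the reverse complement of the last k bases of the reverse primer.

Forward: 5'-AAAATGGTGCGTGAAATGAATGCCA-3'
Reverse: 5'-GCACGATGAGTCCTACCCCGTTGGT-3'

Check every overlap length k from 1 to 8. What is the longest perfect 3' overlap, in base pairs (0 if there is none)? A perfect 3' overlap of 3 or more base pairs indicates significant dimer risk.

Longest perfect overlap: 1 complementary base pair; below the dimer-risk threshold (threshold 3).

Last 8 bases (5'→3') — forward …GAATGCCA, reverse …CCGTTGGT.
Reverse complement of the reverse primer's last 8 bases: ACCAACGG; its first k bases are the reverse complement of the reverse primer's last k bases, so a perfect k-base overlap needs the forward primer's last k bases to equal them.
Comparing (forward last k vs required): k=1: A vs A ✓; k=2: CA vs AC ✗; k=3: CCA vs ACC ✗; k=4: GCCA vs ACCA ✗; k=5: TGCCA vs ACCAA ✗; k=6: ATGCCA vs ACCAAC ✗; k=7: AATGCCA vs ACCAACG ✗; k=8: GAATGCCA vs ACCAACGG ✗.
Only k = 1 is perfect, so the longest perfect 3' overlap is 1.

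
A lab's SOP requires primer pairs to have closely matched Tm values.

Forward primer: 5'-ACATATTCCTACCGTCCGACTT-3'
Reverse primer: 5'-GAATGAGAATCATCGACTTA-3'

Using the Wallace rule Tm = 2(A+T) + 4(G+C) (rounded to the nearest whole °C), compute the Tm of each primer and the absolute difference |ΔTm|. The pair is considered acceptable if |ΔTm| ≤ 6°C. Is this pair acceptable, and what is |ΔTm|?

Forward: A=5 T=7 G=2 C=8 → Tm = 2·12 + 4·10 = 64°C.
Reverse: A=8 T=5 G=4 C=3 → Tm = 2·13 + 4·7 = 54°C.
|ΔTm| = |64 − 54| = 10°C, > 6°C.

|ΔTm| = 10°C; the pair is not acceptable.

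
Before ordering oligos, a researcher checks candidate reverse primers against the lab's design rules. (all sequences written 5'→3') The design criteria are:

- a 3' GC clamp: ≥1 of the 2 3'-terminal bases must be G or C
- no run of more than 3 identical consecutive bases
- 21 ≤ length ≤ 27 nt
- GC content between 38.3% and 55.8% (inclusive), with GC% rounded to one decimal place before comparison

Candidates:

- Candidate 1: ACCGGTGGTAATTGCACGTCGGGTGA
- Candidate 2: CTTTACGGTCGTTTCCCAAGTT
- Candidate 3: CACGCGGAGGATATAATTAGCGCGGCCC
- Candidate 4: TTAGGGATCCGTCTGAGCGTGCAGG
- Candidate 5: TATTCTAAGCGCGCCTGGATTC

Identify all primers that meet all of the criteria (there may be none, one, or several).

Candidate 1 (26 nt, A=5 T=6 G=10 C=5): 3' end GA has 1 G/C ✓; longest run = 3 ✓; length 26 ✓; GC 15/26 = 57.7%, outside 38.3–55.8% ✗ — fails.
Candidate 2 (22 nt, A=3 T=9 G=4 C=6): 3' end TT has 0 G/C, need ≥1 ✗; longest run = 3 ✓; length 22 ✓; GC 10/22 = 45.5% ✓ — fails.
Candidate 3 (28 nt, A=7 T=4 G=9 C=8): 3' end CC has 2 G/C ✓; longest run = 3 ✓; length 28, outside 21–27 ✗; GC 17/28 = 60.7%, outside 38.3–55.8% ✗ — fails.
Candidate 4 (25 nt, A=4 T=6 G=10 C=5): 3' end GG has 2 G/C ✓; longest run = 3 ✓; length 25 ✓; GC 15/25 = 60.0%, outside 38.3–55.8% ✗ — fails.
Candidate 5 (22 nt, A=4 T=7 G=5 C=6): 3' end TC has 1 G/C ✓; longest run = 2 ✓; length 22 ✓; GC 11/22 = 50.0% ✓ — passes.

Candidate 5 only.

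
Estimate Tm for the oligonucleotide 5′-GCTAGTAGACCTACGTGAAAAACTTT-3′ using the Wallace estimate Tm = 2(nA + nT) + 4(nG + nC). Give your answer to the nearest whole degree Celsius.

Base counts: A=9, T=7, G=5, C=5 (length 26).
Tm = 2·(9+7) + 4·(5+5) = 2·16 + 4·10 = 32 + 40 = 72°C.

72°C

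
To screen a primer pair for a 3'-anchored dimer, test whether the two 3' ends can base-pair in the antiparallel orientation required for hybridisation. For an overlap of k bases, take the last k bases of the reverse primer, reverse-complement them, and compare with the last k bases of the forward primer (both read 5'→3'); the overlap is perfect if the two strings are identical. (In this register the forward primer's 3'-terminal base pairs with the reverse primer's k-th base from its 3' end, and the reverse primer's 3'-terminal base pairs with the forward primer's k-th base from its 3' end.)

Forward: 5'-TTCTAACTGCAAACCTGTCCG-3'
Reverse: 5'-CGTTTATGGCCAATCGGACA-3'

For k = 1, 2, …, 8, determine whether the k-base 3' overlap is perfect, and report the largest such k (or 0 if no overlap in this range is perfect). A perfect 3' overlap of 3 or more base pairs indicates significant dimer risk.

Longest perfect overlap: 6 complementary base pairs; significant dimer risk (threshold 3).

Last 8 bases (5'→3') — forward …CCTGTCCG, reverse …ATCGGACA.
Reverse complement of the reverse primer's last 8 bases: TGTCCGAT; its first k bases are the reverse complement of the reverse primer's last k bases, so a perfect k-base overlap needs the forward primer's last k bases to equal them.
Comparing (forward last k vs required): k=1: G vs T ✗; k=2: CG vs TG ✗; k=3: CCG vs TGT ✗; k=4: TCCG vs TGTC ✗; k=5: GTCCG vs TGTCC ✗; k=6: TGTCCG vs TGTCCG ✓; k=7: CTGTCCG vs TGTCCGA ✗; k=8: CCTGTCCG vs TGTCCGAT ✗.
Only k = 6 is perfect, so the longest perfect 3' overlap is 6.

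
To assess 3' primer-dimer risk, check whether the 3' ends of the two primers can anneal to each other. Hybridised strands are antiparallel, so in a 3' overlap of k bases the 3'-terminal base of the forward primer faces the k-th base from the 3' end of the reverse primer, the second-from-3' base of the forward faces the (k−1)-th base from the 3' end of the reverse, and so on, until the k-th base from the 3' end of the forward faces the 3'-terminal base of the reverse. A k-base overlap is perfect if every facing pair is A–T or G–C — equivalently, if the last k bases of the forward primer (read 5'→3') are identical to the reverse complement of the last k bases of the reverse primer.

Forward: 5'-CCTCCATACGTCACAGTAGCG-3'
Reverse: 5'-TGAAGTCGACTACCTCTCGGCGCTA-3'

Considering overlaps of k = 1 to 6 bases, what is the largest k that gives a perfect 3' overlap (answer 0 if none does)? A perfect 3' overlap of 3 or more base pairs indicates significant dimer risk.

Last 6 bases (5'→3') — forward …GTAGCG, reverse …GCGCTA.
Reverse complement of the reverse primer's last 6 bases: TAGCGC; its first k bases are the reverse complement of the reverse primer's last k bases, so a perfect k-base overlap needs the forward primer's last k bases to equal them.
Comparing (forward last k vs required): k=1: G vs T ✗; k=2: CG vs TA ✗; k=3: GCG vs TAG ✗; k=4: AGCG vs TAGC ✗; k=5: TAGCG vs TAGCG ✓; k=6: GTAGCG vs TAGCGC ✗.
Only k = 5 is perfect, so the longest perfect 3' overlap is 5.

Longest perfect overlap: 5 complementary base pairs; significant dimer risk (threshold 3).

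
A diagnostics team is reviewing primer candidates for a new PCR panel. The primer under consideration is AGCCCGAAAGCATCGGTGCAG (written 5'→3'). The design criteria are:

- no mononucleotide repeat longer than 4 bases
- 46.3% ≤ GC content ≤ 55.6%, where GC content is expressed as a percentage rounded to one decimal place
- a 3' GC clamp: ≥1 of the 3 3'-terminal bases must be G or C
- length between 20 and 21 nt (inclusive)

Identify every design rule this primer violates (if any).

Fails: GC content.

Base counts: A=6, T=2, G=7, C=6 (length 21).
homopolymer run: longest run = 3 ✓
GC content: GC 13/21 = 61.9%, outside 46.3–55.6% ✗
GC clamp: 3' end CAG has 2 G/C ✓
length: length 21 ✓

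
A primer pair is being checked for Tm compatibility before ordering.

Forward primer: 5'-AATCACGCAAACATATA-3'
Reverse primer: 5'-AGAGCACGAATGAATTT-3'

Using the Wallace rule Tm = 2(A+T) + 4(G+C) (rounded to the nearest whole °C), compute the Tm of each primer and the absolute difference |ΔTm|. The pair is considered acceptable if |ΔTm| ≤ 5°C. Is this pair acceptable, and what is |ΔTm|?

Forward: A=9 T=3 G=1 C=4 → Tm = 2·12 + 4·5 = 44°C.
Reverse: A=7 T=4 G=4 C=2 → Tm = 2·11 + 4·6 = 46°C.
|ΔTm| = |44 − 46| = 2°C, ≤ 5°C.

|ΔTm| = 2°C; the pair is acceptable.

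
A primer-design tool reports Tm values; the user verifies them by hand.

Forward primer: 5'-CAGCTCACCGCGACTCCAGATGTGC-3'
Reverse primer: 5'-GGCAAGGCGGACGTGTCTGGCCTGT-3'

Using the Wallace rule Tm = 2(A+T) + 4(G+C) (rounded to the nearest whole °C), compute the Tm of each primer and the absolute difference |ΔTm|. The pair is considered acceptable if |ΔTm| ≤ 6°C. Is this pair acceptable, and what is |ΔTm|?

|ΔTm| = 2°C; the pair is acceptable.

Forward: A=5 T=4 G=6 C=10 → Tm = 2·9 + 4·16 = 82°C.
Reverse: A=3 T=5 G=11 C=6 → Tm = 2·8 + 4·17 = 84°C.
|ΔTm| = |82 − 84| = 2°C, ≤ 6°C.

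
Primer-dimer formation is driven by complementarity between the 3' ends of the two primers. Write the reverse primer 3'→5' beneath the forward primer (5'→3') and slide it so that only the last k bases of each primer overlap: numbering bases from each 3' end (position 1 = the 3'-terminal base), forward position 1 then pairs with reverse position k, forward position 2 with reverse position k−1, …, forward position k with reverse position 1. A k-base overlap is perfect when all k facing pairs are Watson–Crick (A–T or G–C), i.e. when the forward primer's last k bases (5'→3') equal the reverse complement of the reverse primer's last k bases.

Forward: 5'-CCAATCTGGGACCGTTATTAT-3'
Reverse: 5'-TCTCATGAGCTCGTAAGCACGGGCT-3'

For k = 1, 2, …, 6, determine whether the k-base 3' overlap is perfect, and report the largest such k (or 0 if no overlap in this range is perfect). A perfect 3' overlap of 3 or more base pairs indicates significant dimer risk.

Last 6 bases (5'→3') — forward …TATTAT, reverse …CGGGCT.
Reverse complement of the reverse primer's last 6 bases: AGCCCG; its first k bases are the reverse complement of the reverse primer's last k bases, so a perfect k-base overlap needs the forward primer's last k bases to equal them.
Comparing (forward last k vs required): k=1: T vs A ✗; k=2: AT vs AG ✗; k=3: TAT vs AGC ✗; k=4: TTAT vs AGCC ✗; k=5: ATTAT vs AGCCC ✗; k=6: TATTAT vs AGCCCG ✗.
No overlap length from 1 to 6 is perfect, so the longest perfect 3' overlap is 0.

Longest perfect overlap: 0 complementary base pairs; below the dimer-risk threshold (threshold 3).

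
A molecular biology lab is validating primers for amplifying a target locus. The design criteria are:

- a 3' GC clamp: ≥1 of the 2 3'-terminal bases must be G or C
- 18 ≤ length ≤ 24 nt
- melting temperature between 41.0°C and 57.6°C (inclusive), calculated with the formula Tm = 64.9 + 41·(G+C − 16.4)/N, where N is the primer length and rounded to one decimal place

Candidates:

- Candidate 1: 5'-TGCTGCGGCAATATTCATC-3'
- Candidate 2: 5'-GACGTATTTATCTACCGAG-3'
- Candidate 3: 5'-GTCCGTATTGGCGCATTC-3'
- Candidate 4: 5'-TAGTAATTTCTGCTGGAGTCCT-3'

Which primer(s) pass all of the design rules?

Candidate 1 (19 nt, A=4 T=6 G=4 C=5): 3' end TC has 1 G/C ✓; length 19 ✓; Tm = 64.9 + 41·(9 − 16.4)/19 = 48.9°C ✓ — passes.
Candidate 2 (19 nt, A=5 T=6 G=4 C=4): 3' end AG has 1 G/C ✓; length 19 ✓; Tm = 64.9 + 41·(8 − 16.4)/19 = 46.8°C ✓ — passes.
Candidate 3 (18 nt, A=2 T=6 G=5 C=5): 3' end TC has 1 G/C ✓; length 18 ✓; Tm = 64.9 + 41·(10 − 16.4)/18 = 50.3°C ✓ — passes.
Candidate 4 (22 nt, A=4 T=9 G=5 C=4): 3' end CT has 1 G/C ✓; length 22 ✓; Tm = 64.9 + 41·(9 − 16.4)/22 = 51.1°C ✓ — passes.

Candidate 1, Candidate 2, Candidate 3 and Candidate 4.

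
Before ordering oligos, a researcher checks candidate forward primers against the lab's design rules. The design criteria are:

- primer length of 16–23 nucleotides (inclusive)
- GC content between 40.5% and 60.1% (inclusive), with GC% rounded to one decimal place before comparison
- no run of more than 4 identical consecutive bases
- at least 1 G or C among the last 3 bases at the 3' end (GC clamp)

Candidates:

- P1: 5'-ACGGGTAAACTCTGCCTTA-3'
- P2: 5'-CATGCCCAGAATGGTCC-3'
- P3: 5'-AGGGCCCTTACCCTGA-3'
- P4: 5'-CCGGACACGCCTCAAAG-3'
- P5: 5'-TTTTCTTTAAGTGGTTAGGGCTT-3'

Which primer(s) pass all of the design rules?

P2 only.

P1 (19 nt, A=5 T=5 G=4 C=5): length 19 ✓; GC 9/19 = 47.4% ✓; longest run = 3 ✓; 3' end TTA has 0 G/C, need ≥1 ✗ — fails.
P2 (17 nt, A=4 T=3 G=4 C=6): length 17 ✓; GC 10/17 = 58.8% ✓; longest run = 3 ✓; 3' end TCC has 2 G/C ✓ — passes.
P3 (16 nt, A=3 T=3 G=4 C=6): length 16 ✓; GC 10/16 = 62.5%, outside 40.5–60.1% ✗; longest run = 3 ✓; 3' end TGA has 1 G/C ✓ — fails.
P4 (17 nt, A=5 T=1 G=4 C=7): length 17 ✓; GC 11/17 = 64.7%, outside 40.5–60.1% ✗; longest run = 3 ✓; 3' end AAG has 1 G/C ✓ — fails.
P5 (23 nt, A=3 T=12 G=6 C=2): length 23 ✓; GC 8/23 = 34.8%, outside 40.5–60.1% ✗; longest run = 4 ✓; 3' end CTT has 1 G/C ✓ — fails.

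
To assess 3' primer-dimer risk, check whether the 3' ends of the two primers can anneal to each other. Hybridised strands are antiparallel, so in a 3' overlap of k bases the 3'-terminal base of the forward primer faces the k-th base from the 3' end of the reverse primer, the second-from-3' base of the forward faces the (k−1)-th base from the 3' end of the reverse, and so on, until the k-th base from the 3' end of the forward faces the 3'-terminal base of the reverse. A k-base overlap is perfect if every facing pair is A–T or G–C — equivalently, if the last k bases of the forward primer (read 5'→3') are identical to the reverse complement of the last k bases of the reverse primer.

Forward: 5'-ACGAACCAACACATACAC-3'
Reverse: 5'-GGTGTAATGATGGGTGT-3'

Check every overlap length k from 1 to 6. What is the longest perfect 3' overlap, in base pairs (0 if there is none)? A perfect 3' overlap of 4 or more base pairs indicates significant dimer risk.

Longest perfect overlap: 4 complementary base pairs; significant dimer risk (threshold 4).

Last 6 bases (5'→3') — forward …ATACAC, reverse …GGGTGT.
Reverse complement of the reverse primer's last 6 bases: ACACCC; its first k bases are the reverse complement of the reverse primer's last k bases, so a perfect k-base overlap needs the forward primer's last k bases to equal them.
Comparing (forward last k vs required): k=1: C vs A ✗; k=2: AC vs AC ✓; k=3: CAC vs ACA ✗; k=4: ACAC vs ACAC ✓; k=5: TACAC vs ACACC ✗; k=6: ATACAC vs ACACCC ✗.
Perfect overlaps at k = 2, 4; the largest is 4.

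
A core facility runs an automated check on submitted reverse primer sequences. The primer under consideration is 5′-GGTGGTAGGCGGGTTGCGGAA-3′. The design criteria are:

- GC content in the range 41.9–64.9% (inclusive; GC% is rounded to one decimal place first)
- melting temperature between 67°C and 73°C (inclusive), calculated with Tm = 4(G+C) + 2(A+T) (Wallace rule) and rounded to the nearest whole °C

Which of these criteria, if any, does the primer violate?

Fails: GC content.

Base counts: A=3, T=4, G=12, C=2 (length 21).
GC content: GC 14/21 = 66.7%, outside 41.9–64.9% ✗
Tm: Tm = 2·7 + 4·14 = 70°C ✓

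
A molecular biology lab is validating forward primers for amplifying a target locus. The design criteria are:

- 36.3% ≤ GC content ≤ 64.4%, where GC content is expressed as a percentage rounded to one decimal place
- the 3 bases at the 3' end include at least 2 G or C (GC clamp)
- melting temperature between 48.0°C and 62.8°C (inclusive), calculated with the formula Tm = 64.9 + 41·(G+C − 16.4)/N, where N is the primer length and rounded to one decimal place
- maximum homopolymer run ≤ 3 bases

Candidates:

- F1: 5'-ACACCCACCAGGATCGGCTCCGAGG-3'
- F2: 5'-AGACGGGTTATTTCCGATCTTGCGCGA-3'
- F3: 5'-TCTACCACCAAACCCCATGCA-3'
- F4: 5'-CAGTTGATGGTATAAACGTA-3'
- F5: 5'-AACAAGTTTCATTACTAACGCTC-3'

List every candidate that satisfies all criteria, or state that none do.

F2 only.

F1 (25 nt, A=6 T=2 G=7 C=10): GC 17/25 = 68.0%, outside 36.3–64.4% ✗; 3' end AGG has 2 G/C ✓; Tm = 64.9 + 41·(17 − 16.4)/25 = 65.9°C, outside 48.0–62.8°C ✗; longest run = 3 ✓ — fails.
F2 (27 nt, A=5 T=8 G=8 C=6): GC 14/27 = 51.9% ✓; 3' end CGA has 2 G/C ✓; Tm = 64.9 + 41·(14 − 16.4)/27 = 61.3°C ✓; longest run = 3 ✓ — passes.
F3 (21 nt, A=7 T=3 G=1 C=10): GC 11/21 = 52.4% ✓; 3' end GCA has 2 G/C ✓; Tm = 64.9 + 41·(11 − 16.4)/21 = 54.4°C ✓; longest run = 4, exceeds 3 ✗ — fails.
F4 (20 nt, A=7 T=6 G=5 C=2): GC 7/20 = 35.0%, outside 36.3–64.4% ✗; 3' end GTA has 1 G/C, need ≥2 ✗; Tm = 64.9 + 41·(7 − 16.4)/20 = 45.6°C, outside 48.0–62.8°C ✗; longest run = 3 ✓ — fails.
F5 (23 nt, A=8 T=7 G=2 C=6): GC 8/23 = 34.8%, outside 36.3–64.4% ✗; 3' end CTC has 2 G/C ✓; Tm = 64.9 + 41·(8 − 16.4)/23 = 49.9°C ✓; longest run = 3 ✓ — fails.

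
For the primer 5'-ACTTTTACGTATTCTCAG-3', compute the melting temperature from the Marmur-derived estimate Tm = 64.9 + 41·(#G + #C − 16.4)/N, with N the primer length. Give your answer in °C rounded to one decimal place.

Base counts: A=4, T=8, G=2, C=4; G+C = 6, N = 18.
Tm = 64.9 + 41·(6 − 16.4)/18 = 64.9 + -426.40/18 = 41.2°C.

41.2°C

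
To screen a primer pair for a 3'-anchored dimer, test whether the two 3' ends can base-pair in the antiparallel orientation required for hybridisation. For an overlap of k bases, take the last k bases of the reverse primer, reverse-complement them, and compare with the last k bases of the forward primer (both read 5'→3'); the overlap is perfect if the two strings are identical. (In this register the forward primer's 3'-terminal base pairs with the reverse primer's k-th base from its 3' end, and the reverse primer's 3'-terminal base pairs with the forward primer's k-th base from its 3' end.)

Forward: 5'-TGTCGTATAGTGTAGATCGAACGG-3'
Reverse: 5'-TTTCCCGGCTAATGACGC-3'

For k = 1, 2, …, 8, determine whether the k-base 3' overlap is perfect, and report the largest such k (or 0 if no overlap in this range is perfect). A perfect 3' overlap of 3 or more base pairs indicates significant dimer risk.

Last 8 bases (5'→3') — forward …TCGAACGG, reverse …AATGACGC.
Reverse complement of the reverse primer's last 8 bases: GCGTCATT; its first k bases are the reverse complement of the reverse primer's last k bases, so a perfect k-base overlap needs the forward primer's last k bases to equal them.
Comparing (forward last k vs required): k=1: G vs G ✓; k=2: GG vs GC ✗; k=3: CGG vs GCG ✗; k=4: ACGG vs GCGT ✗; k=5: AACGG vs GCGTC ✗; k=6: GAACGG vs GCGTCA ✗; k=7: CGAACGG vs GCGTCAT ✗; k=8: TCGAACGG vs GCGTCATT ✗.
Only k = 1 is perfect, so the longest perfect 3' overlap is 1.

Longest perfect overlap: 1 complementary base pair; below the dimer-risk threshold (threshold 3).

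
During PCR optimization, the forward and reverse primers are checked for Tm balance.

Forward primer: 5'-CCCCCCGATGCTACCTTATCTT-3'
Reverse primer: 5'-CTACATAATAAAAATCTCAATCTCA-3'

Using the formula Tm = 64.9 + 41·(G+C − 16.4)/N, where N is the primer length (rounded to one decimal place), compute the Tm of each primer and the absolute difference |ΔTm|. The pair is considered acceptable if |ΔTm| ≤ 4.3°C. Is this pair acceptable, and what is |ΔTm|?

Forward: G+C = 12, N = 22 → Tm = 64.9 + 41·(12 − 16.4)/22 = 56.7°C.
Reverse: G+C = 6, N = 25 → Tm = 64.9 + 41·(6 − 16.4)/25 = 47.8°C.
|ΔTm| = |56.7 − 47.8| = 8.9°C, > 4.3°C.

|ΔTm| = 8.9°C; the pair is not acceptable.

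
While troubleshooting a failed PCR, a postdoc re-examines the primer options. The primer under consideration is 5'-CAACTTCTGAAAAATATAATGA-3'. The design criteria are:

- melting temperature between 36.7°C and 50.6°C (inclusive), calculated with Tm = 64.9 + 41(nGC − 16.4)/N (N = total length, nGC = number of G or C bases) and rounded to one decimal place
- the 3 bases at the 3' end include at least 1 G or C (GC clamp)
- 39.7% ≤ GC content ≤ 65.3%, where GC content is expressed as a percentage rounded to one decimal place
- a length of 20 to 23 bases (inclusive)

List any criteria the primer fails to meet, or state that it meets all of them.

Base counts: A=11, T=6, G=2, C=3 (length 22).
Tm: Tm = 64.9 + 41·(5 − 16.4)/22 = 43.7°C ✓
GC clamp: 3' end TGA has 1 G/C ✓
GC content: GC 5/22 = 22.7%, outside 39.7–65.3% ✗
length: length 22 ✓

Fails: GC content.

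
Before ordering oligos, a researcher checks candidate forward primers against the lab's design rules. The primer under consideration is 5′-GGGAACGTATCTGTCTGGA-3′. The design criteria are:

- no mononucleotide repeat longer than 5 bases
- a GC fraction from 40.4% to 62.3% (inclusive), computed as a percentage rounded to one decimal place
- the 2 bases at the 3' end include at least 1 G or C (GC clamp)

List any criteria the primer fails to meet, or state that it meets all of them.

Meets all criteria.

Base counts: A=4, T=5, G=7, C=3 (length 19).
homopolymer run: longest run = 3 ✓
GC content: GC 10/19 = 52.6% ✓
GC clamp: 3' end GA has 1 G/C ✓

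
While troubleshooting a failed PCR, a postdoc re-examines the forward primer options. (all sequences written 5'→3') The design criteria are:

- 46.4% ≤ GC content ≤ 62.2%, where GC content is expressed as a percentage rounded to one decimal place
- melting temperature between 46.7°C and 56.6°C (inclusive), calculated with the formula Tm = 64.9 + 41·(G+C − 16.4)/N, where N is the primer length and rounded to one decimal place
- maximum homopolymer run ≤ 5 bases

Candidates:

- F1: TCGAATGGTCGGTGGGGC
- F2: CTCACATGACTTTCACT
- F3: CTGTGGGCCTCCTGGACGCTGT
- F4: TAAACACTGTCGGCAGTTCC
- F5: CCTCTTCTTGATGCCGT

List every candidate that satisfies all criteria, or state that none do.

F1 (18 nt, A=2 T=4 G=9 C=3): GC 12/18 = 66.7%, outside 46.4–62.2% ✗; Tm = 64.9 + 41·(12 − 16.4)/18 = 54.9°C ✓; longest run = 4 ✓ — fails.
F2 (17 nt, A=4 T=6 G=1 C=6): GC 7/17 = 41.2%, outside 46.4–62.2% ✗; Tm = 64.9 + 41·(7 − 16.4)/17 = 42.2°C, outside 46.7–56.6°C ✗; longest run = 3 ✓ — fails.
F3 (22 nt, A=1 T=6 G=8 C=7): GC 15/22 = 68.2%, outside 46.4–62.2% ✗; Tm = 64.9 + 41·(15 − 16.4)/22 = 62.3°C, outside 46.7–56.6°C ✗; longest run = 3 ✓ — fails.
F4 (20 nt, A=5 T=5 G=4 C=6): GC 10/20 = 50.0% ✓; Tm = 64.9 + 41·(10 − 16.4)/20 = 51.8°C ✓; longest run = 3 ✓ — passes.
F5 (17 nt, A=1 T=7 G=3 C=6): GC 9/17 = 52.9% ✓; Tm = 64.9 + 41·(9 − 16.4)/17 = 47.1°C ✓; longest run = 2 ✓ — passes.

F4 and F5.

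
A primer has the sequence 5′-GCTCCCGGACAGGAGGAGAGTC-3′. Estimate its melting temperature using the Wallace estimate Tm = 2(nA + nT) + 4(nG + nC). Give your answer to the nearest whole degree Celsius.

74°C

Base counts: A=5, T=2, G=9, C=6 (length 22).
Tm = 2·(5+2) + 4·(9+6) = 2·7 + 4·15 = 14 + 60 = 74°C.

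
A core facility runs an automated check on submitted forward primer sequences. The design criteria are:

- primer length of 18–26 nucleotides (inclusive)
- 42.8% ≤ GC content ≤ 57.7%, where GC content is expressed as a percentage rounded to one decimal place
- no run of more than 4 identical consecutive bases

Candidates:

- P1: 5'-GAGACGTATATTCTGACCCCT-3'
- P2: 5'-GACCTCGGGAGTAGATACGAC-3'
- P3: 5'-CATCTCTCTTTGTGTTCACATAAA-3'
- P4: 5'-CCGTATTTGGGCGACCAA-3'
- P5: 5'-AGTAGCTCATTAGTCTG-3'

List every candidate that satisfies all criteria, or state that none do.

P1 (21 nt, A=5 T=6 G=4 C=6): length 21 ✓; GC 10/21 = 47.6% ✓; longest run = 4 ✓ — passes.
P2 (21 nt, A=6 T=3 G=7 C=5): length 21 ✓; GC 12/21 = 57.1% ✓; longest run = 3 ✓ — passes.
P3 (24 nt, A=6 T=10 G=2 C=6): length 24 ✓; GC 8/24 = 33.3%, outside 42.8–57.7% ✗; longest run = 3 ✓ — fails.
P4 (18 nt, A=4 T=4 G=5 C=5): length 18 ✓; GC 10/18 = 55.6% ✓; longest run = 3 ✓ — passes.
P5 (17 nt, A=4 T=6 G=4 C=3): length 17, outside 18–26 ✗; GC 7/17 = 41.2%, outside 42.8–57.7% ✗; longest run = 2 ✓ — fails.

P1, P2 and P4.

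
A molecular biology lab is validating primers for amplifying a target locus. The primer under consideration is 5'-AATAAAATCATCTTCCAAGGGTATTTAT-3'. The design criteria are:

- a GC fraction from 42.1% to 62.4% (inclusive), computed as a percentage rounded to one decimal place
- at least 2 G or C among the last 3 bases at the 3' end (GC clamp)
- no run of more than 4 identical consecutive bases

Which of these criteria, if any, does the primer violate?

Base counts: A=11, T=10, G=3, C=4 (length 28).
GC content: GC 7/28 = 25.0%, outside 42.1–62.4% ✗
GC clamp: 3' end TAT has 0 G/C, need ≥2 ✗
homopolymer run: longest run = 4 ✓

Fails: GC content, GC clamp.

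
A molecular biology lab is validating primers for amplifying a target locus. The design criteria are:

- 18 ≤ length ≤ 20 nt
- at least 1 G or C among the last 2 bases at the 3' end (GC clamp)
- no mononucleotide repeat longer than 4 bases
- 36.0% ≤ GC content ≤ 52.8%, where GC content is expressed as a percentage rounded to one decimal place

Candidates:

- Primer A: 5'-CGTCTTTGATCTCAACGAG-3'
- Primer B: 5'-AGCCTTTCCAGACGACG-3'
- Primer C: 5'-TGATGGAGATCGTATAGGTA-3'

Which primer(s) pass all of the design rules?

Primer A (19 nt, A=4 T=6 G=4 C=5): length 19 ✓; 3' end AG has 1 G/C ✓; longest run = 3 ✓; GC 9/19 = 47.4% ✓ — passes.
Primer B (17 nt, A=4 T=3 G=4 C=6): length 17, outside 18–20 ✗; 3' end CG has 2 G/C ✓; longest run = 3 ✓; GC 10/17 = 58.8%, outside 36.0–52.8% ✗ — fails.
Primer C (20 nt, A=6 T=6 G=7 C=1): length 20 ✓; 3' end TA has 0 G/C, need ≥1 ✗; longest run = 2 ✓; GC 8/20 = 40.0% ✓ — fails.

Primer A only.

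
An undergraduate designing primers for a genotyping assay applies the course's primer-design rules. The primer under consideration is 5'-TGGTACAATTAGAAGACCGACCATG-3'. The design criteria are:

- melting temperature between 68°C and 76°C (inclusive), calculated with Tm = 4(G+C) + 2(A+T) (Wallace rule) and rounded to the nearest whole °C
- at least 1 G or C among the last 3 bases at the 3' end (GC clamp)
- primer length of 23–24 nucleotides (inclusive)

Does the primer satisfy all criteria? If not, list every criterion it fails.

Fails: length.

Base counts: A=9, T=5, G=6, C=5 (length 25).
Tm: Tm = 2·14 + 4·11 = 72°C ✓
GC clamp: 3' end ATG has 1 G/C ✓
length: length 25, outside 23–24 ✗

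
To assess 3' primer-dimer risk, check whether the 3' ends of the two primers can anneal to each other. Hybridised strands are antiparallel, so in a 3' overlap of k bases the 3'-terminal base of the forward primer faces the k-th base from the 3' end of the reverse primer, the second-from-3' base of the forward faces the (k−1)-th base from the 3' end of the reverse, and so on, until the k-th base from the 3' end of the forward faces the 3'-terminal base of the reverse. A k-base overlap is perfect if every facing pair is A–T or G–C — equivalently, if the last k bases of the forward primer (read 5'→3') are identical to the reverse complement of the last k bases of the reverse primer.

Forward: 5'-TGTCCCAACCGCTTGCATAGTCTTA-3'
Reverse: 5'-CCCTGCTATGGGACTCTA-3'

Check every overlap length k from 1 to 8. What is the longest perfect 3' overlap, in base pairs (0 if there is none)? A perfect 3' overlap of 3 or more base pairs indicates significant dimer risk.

Last 8 bases (5'→3') — forward …TAGTCTTA, reverse …GGACTCTA.
Reverse complement of the reverse primer's last 8 bases: TAGAGTCC; its first k bases are the reverse complement of the reverse primer's last k bases, so a perfect k-base overlap needs the forward primer's last k bases to equal them.
Comparing (forward last k vs required): k=1: A vs T ✗; k=2: TA vs TA ✓; k=3: TTA vs TAG ✗; k=4: CTTA vs TAGA ✗; k=5: TCTTA vs TAGAG ✗; k=6: GTCTTA vs TAGAGT ✗; k=7: AGTCTTA vs TAGAGTC ✗; k=8: TAGTCTTA vs TAGAGTCC ✗.
Only k = 2 is perfect, so the longest perfect 3' overlap is 2.

Longest perfect overlap: 2 complementary base pairs; below the dimer-risk threshold (threshold 3).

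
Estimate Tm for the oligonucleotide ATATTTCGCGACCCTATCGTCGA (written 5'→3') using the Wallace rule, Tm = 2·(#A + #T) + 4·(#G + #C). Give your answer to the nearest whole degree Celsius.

68°C

Base counts: A=5, T=7, G=4, C=7 (length 23).
Tm = 2·(5+7) + 4·(4+7) = 2·12 + 4·11 = 24 + 44 = 68°C.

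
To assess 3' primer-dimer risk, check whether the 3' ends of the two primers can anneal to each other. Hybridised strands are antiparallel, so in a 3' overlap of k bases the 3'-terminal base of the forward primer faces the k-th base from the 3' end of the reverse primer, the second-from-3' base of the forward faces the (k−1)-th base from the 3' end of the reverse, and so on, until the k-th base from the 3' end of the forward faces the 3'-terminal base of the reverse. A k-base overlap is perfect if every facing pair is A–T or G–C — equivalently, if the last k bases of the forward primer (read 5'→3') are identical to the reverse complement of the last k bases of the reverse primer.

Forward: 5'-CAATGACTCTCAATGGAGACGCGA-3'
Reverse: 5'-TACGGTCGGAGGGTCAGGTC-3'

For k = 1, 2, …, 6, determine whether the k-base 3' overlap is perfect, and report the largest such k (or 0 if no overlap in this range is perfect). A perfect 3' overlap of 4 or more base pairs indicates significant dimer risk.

Longest perfect overlap: 2 complementary base pairs; below the dimer-risk threshold (threshold 4).

Last 6 bases (5'→3') — forward …ACGCGA, reverse …CAGGTC.
Reverse complement of the reverse primer's last 6 bases: GACCTG; its first k bases are the reverse complement of the reverse primer's last k bases, so a perfect k-base overlap needs the forward primer's last k bases to equal them.
Comparing (forward last k vs required): k=1: A vs G ✗; k=2: GA vs GA ✓; k=3: CGA vs GAC ✗; k=4: GCGA vs GACC ✗; k=5: CGCGA vs GACCT ✗; k=6: ACGCGA vs GACCTG ✗.
Only k = 2 is perfect, so the longest perfect 3' overlap is 2.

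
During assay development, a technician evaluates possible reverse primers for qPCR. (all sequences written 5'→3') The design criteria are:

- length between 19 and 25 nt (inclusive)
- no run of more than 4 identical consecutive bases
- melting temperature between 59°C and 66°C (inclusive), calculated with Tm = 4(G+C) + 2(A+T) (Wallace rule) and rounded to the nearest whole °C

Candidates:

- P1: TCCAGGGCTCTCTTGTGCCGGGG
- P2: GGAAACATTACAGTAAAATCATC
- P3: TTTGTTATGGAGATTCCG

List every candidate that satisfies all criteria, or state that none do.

P1 (23 nt, A=1 T=6 G=9 C=7): length 23 ✓; longest run = 4 ✓; Tm = 2·7 + 4·16 = 78°C, outside 59–66°C ✗ — fails.
P2 (23 nt, A=11 T=5 G=3 C=4): length 23 ✓; longest run = 4 ✓; Tm = 2·16 + 4·7 = 60°C ✓ — passes.
P3 (18 nt, A=3 T=8 G=5 C=2): length 18, outside 19–25 ✗; longest run = 3 ✓; Tm = 2·11 + 4·7 = 50°C, outside 59–66°C ✗ — fails.

P2 only.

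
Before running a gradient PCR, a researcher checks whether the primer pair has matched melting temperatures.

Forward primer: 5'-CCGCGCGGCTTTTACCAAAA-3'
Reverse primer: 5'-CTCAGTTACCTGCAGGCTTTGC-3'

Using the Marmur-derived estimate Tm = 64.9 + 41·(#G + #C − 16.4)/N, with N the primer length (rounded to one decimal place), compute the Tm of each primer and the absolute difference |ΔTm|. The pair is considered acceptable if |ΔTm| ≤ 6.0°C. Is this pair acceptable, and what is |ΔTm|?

|ΔTm| = 2.9°C; the pair is acceptable.

Forward: G+C = 11, N = 20 → Tm = 64.9 + 41·(11 − 16.4)/20 = 53.8°C.
Reverse: G+C = 12, N = 22 → Tm = 64.9 + 41·(12 − 16.4)/22 = 56.7°C.
|ΔTm| = |53.8 − 56.7| = 2.9°C, ≤ 6.0°C.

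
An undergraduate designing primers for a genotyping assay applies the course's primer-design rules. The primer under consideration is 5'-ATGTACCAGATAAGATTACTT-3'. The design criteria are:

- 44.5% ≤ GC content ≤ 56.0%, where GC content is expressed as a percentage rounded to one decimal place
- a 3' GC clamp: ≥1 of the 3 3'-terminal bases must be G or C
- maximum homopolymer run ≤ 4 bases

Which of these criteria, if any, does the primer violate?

Base counts: A=8, T=7, G=3, C=3 (length 21).
GC content: GC 6/21 = 28.6%, outside 44.5–56.0% ✗
GC clamp: 3' end CTT has 1 G/C ✓
homopolymer run: longest run = 2 ✓

Fails: GC content.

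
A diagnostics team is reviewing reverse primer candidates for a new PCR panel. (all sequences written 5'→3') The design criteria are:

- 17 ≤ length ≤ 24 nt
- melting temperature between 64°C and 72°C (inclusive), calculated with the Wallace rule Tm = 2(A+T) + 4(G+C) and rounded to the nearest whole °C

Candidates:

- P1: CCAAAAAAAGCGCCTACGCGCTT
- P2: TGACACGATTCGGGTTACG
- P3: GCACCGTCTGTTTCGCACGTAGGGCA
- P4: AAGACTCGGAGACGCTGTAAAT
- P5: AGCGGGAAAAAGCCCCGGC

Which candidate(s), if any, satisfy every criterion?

P1, P4 and P5.

P1 (23 nt, A=8 T=3 G=4 C=8): length 23 ✓; Tm = 2·11 + 4·12 = 70°C ✓ — passes.
P2 (19 nt, A=4 T=5 G=6 C=4): length 19 ✓; Tm = 2·9 + 4·10 = 58°C, outside 64–72°C ✗ — fails.
P3 (26 nt, A=4 T=6 G=8 C=8): length 26, outside 17–24 ✗; Tm = 2·10 + 4·16 = 84°C, outside 64–72°C ✗ — fails.
P4 (22 nt, A=8 T=4 G=6 C=4): length 22 ✓; Tm = 2·12 + 4·10 = 64°C ✓ — passes.
P5 (19 nt, A=6 T=0 G=7 C=6): length 19 ✓; Tm = 2·6 + 4·13 = 64°C ✓ — passes.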